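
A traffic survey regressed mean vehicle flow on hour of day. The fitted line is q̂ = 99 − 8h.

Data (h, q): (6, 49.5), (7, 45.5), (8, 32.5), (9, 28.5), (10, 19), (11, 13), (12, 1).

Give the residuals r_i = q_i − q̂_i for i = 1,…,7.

-1.5, 2.5, -2.5, 1.5, 0, 2, -2

h=6: q̂ = 99 − 8·6 = 51; r = 49.5 − 51 = -1.5
h=7: q̂ = 99 − 8·7 = 43; r = 45.5 − 43 = 2.5
h=8: q̂ = 99 − 8·8 = 35; r = 32.5 − 35 = -2.5
h=9: q̂ = 99 − 8·9 = 27; r = 28.5 − 27 = 1.5
h=10: q̂ = 99 − 8·10 = 19; r = 19 − 19 = 0
h=11: q̂ = 99 − 8·11 = 11; r = 13 − 11 = 2
h=12: q̂ = 99 − 8·12 = 3; r = 1 − 3 = -2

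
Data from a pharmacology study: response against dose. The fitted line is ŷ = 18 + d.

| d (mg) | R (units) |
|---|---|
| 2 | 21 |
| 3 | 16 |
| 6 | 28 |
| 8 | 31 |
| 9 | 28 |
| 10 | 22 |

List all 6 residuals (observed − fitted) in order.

1, -5, 4, 5, 1, -6

d=2: ŷ = 18 + 2 = 20; e = 21 − 20 = 1
d=3: ŷ = 18 + 3 = 21; e = 16 − 21 = -5
d=6: ŷ = 18 + 6 = 24; e = 28 − 24 = 4
d=8: ŷ = 18 + 8 = 26; e = 31 − 26 = 5
d=9: ŷ = 18 + 9 = 27; e = 28 − 27 = 1
d=10: ŷ = 18 + 10 = 28; e = 22 − 28 = -6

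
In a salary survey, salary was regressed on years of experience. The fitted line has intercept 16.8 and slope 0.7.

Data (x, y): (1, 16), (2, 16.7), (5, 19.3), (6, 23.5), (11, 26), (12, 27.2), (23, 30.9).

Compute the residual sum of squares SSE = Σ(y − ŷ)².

x=1: ŷ = 16.8 + 0.7·1 = 17.5; e = 16 − 17.5 = -1.5
x=2: ŷ = 16.8 + 0.7·2 = 18.2; e = 16.7 − 18.2 = -1.5
x=5: ŷ = 16.8 + 0.7·5 = 20.3; e = 19.3 − 20.3 = -1
x=6: ŷ = 16.8 + 0.7·6 = 21; e = 23.5 − 21 = 2.5
x=11: ŷ = 16.8 + 0.7·11 = 24.5; e = 26 − 24.5 = 1.5
x=12: ŷ = 16.8 + 0.7·12 = 25.2; e = 27.2 − 25.2 = 2
x=23: ŷ = 16.8 + 0.7·23 = 32.9; e = 30.9 − 32.9 = -2
SSE = 2.25 + 2.25 + 1 + 6.25 + 2.25 + 4 + 4 = 22

SSE = 22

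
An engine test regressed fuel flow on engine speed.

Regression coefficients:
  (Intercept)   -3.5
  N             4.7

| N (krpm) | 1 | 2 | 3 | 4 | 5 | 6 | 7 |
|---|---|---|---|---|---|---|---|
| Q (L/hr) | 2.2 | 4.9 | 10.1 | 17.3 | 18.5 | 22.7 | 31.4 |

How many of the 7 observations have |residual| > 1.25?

4

N=1: Q̂ = -3.5 + 4.7·1 = 1.2; r = 2.2 − 1.2 = 1
N=2: Q̂ = -3.5 + 4.7·2 = 5.9; r = 4.9 − 5.9 = -1
N=3: Q̂ = -3.5 + 4.7·3 = 10.6; r = 10.1 − 10.6 = -0.5
N=4: Q̂ = -3.5 + 4.7·4 = 15.3; r = 17.3 − 15.3 = 2
N=5: Q̂ = -3.5 + 4.7·5 = 20; r = 18.5 − 20 = -1.5
N=6: Q̂ = -3.5 + 4.7·6 = 24.7; r = 22.7 − 24.7 = -2
N=7: Q̂ = -3.5 + 4.7·7 = 29.4; r = 31.4 − 29.4 = 2
|r| > 1.25: N=4 (|r|=2), N=5 (|r|=1.5), N=6 (|r|=2), N=7 (|r|=2) → 4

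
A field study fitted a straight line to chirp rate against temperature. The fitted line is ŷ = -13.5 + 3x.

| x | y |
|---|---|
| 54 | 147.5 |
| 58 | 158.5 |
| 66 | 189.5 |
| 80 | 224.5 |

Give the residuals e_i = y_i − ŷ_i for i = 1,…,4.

-1, -2, 5, -2

x=54: ŷ = -13.5 + 3·54 = 148.5; e = 147.5 − 148.5 = -1
x=58: ŷ = -13.5 + 3·58 = 160.5; e = 158.5 − 160.5 = -2
x=66: ŷ = -13.5 + 3·66 = 184.5; e = 189.5 − 184.5 = 5
x=80: ŷ = -13.5 + 3·80 = 226.5; e = 224.5 − 226.5 = -2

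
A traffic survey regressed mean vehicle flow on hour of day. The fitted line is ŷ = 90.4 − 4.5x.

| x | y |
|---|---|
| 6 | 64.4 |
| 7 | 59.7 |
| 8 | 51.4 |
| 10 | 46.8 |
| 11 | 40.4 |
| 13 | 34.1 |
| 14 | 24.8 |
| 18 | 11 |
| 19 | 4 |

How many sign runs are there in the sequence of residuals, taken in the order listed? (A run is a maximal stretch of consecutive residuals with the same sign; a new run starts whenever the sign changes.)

8 runs

x=6: ŷ = 90.4 − 4.5·6 = 63.4; e = 64.4 − 63.4 = 1
x=7: ŷ = 90.4 − 4.5·7 = 58.9; e = 59.7 − 58.9 = 0.8
x=8: ŷ = 90.4 − 4.5·8 = 54.4; e = 51.4 − 54.4 = -3
x=10: ŷ = 90.4 − 4.5·10 = 45.4; e = 46.8 − 45.4 = 1.4
x=11: ŷ = 90.4 − 4.5·11 = 40.9; e = 40.4 − 40.9 = -0.5
x=13: ŷ = 90.4 − 4.5·13 = 31.9; e = 34.1 − 31.9 = 2.2
x=14: ŷ = 90.4 − 4.5·14 = 27.4; e = 24.8 − 27.4 = -2.6
x=18: ŷ = 90.4 − 4.5·18 = 9.4; e = 11 − 9.4 = 1.6
x=19: ŷ = 90.4 − 4.5·19 = 4.9; e = 4 − 4.9 = -0.9
Signs: + + − + − + − + −
Runs: +×2, −×1, +×1, −×1, +×1, −×1, +×1, −×1 → 8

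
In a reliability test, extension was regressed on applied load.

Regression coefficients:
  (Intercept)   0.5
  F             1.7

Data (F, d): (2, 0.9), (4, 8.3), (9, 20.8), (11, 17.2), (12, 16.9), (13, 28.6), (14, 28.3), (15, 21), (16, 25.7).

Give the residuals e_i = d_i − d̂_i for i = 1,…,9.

-3, 1, 5, -2, -4, 6, 4, -5, -2

F=2: d̂ = 0.5 + 1.7·2 = 3.9; e = 0.9 − 3.9 = -3
F=4: d̂ = 0.5 + 1.7·4 = 7.3; e = 8.3 − 7.3 = 1
F=9: d̂ = 0.5 + 1.7·9 = 15.8; e = 20.8 − 15.8 = 5
F=11: d̂ = 0.5 + 1.7·11 = 19.2; e = 17.2 − 19.2 = -2
F=12: d̂ = 0.5 + 1.7·12 = 20.9; e = 16.9 − 20.9 = -4
F=13: d̂ = 0.5 + 1.7·13 = 22.6; e = 28.6 − 22.6 = 6
F=14: d̂ = 0.5 + 1.7·14 = 24.3; e = 28.3 − 24.3 = 4
F=15: d̂ = 0.5 + 1.7·15 = 26; e = 21 − 26 = -5
F=16: d̂ = 0.5 + 1.7·16 = 27.7; e = 25.7 − 27.7 = -2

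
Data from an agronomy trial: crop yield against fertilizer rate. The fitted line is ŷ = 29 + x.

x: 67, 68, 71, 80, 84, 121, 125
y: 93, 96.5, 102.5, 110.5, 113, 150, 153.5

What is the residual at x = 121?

r = 0

ŷ = 29 + 121 = 150
r = 150 − 150 = 0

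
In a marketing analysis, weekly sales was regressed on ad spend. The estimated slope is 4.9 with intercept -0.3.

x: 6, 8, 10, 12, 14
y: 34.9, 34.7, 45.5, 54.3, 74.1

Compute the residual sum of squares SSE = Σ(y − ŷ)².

x=6: ŷ = -0.3 + 4.9·6 = 29.1; e = 34.9 − 29.1 = 5.8
x=8: ŷ = -0.3 + 4.9·8 = 38.9; e = 34.7 − 38.9 = -4.2
x=10: ŷ = -0.3 + 4.9·10 = 48.7; e = 45.5 − 48.7 = -3.2
x=12: ŷ = -0.3 + 4.9·12 = 58.5; e = 54.3 − 58.5 = -4.2
x=14: ŷ = -0.3 + 4.9·14 = 68.3; e = 74.1 − 68.3 = 5.8
SSE = 33.64 + 17.64 + 10.24 + 17.64 + 33.64 = 112.8

SSE = 112.8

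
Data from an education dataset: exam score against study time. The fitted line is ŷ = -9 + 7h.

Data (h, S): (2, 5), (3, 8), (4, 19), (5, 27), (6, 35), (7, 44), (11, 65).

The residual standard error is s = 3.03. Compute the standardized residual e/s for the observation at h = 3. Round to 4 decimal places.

-1.3201

ŷ = -9 + 7·3 = 12
e = 8 − 12 = -4
e/s = -4 / 3.03 = -1.3201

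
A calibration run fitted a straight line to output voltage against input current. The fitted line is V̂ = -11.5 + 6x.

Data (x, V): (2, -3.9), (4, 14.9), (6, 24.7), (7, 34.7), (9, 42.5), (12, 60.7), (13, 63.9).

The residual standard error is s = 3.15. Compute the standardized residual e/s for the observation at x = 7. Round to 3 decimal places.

V̂ = -11.5 + 6·7 = 30.5
e = 34.7 − 30.5 = 4.2
e/s = 4.2 / 3.15 = 1.333

1.333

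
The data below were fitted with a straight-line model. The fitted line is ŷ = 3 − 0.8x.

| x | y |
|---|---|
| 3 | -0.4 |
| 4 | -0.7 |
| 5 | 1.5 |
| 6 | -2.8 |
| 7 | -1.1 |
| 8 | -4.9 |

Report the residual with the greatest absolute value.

r = 2.5

x=3: ŷ = 3 − 0.8·3 = 0.6; r = -0.4 − 0.6 = -1
x=4: ŷ = 3 − 0.8·4 = -0.2; r = -0.7 − (-0.2) = -0.5
x=5: ŷ = 3 − 0.8·5 = -1; r = 1.5 − (-1) = 2.5
x=6: ŷ = 3 − 0.8·6 = -1.8; r = -2.8 − (-1.8) = -1
x=7: ŷ = 3 − 0.8·7 = -2.6; r = -1.1 − (-2.6) = 1.5
x=8: ŷ = 3 − 0.8·8 = -3.4; r = -4.9 − (-3.4) = -1.5
Largest |r| is 2.5 at x = 5, residual 2.5.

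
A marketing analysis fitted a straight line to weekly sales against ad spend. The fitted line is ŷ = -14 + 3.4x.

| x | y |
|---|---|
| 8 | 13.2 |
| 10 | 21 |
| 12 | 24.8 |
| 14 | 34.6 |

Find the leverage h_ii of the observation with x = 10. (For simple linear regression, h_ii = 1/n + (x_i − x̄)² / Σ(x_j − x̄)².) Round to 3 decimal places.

x̄ = (8 + 10 + 12 + 14)/4 = 11
Σ(x − x̄)² = 9 + 1 + 1 + 9 = 20
h = 1/4 + (-1)²/20 = 0.25 + 0.05 = 0.300

h = 0.300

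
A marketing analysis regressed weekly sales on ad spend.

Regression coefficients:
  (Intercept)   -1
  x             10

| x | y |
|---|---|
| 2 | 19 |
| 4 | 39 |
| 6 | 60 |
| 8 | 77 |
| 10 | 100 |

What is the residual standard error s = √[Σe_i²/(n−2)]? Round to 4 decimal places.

s = 1.4142

x=2: ŷ = -1 + 10·2 = 19; e = 19 − 19 = 0
x=4: ŷ = -1 + 10·4 = 39; e = 39 − 39 = 0
x=6: ŷ = -1 + 10·6 = 59; e = 60 − 59 = 1
x=8: ŷ = -1 + 10·8 = 79; e = 77 − 79 = -2
x=10: ŷ = -1 + 10·10 = 99; e = 100 − 99 = 1
SSE = 0 + 0 + 1 + 4 + 1 = 6
s = √(6/3) = √2 ≈ 1.4142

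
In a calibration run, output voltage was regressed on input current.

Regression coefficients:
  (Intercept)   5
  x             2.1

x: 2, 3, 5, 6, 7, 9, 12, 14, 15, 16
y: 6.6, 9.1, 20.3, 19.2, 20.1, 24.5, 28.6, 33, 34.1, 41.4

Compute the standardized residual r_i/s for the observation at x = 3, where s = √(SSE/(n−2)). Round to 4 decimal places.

x=2: ŷ = 5 + 2.1·2 = 9.2; r = 6.6 − 9.2 = -2.6
x=3: ŷ = 5 + 2.1·3 = 11.3; r = 9.1 − 11.3 = -2.2
x=5: ŷ = 5 + 2.1·5 = 15.5; r = 20.3 − 15.5 = 4.8
x=6: ŷ = 5 + 2.1·6 = 17.6; r = 19.2 − 17.6 = 1.6
x=7: ŷ = 5 + 2.1·7 = 19.7; r = 20.1 − 19.7 = 0.4
x=9: ŷ = 5 + 2.1·9 = 23.9; r = 24.5 − 23.9 = 0.6
x=12: ŷ = 5 + 2.1·12 = 30.2; r = 28.6 − 30.2 = -1.6
x=14: ŷ = 5 + 2.1·14 = 34.4; r = 33 − 34.4 = -1.4
x=15: ŷ = 5 + 2.1·15 = 36.5; r = 34.1 − 36.5 = -2.4
x=16: ŷ = 5 + 2.1·16 = 38.6; r = 41.4 − 38.6 = 2.8
SSE = 6.76 + 4.84 + 23.04 + 2.56 + 0.16 + 0.36 + 2.56 + 1.96 + 5.76 + 7.84 = 55.84
s = √(55.84/8) = 2.64197
r/s = -2.2 / 2.64197 = -0.8327

-0.8327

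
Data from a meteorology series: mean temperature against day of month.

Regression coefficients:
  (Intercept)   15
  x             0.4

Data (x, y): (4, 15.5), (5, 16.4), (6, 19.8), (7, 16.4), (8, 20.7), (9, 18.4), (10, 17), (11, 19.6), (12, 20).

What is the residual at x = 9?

e = -0.2

ŷ = 15 + 0.4·9 = 18.6
e = 18.4 − 18.6 = -0.2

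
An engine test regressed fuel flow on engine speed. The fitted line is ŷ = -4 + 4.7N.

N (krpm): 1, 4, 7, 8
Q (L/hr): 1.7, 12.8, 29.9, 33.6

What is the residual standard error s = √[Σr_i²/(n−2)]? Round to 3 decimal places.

s = 1.732

N=1: ŷ = -4 + 4.7·1 = 0.7; r = 1.7 − 0.7 = 1
N=4: ŷ = -4 + 4.7·4 = 14.8; r = 12.8 − 14.8 = -2
N=7: ŷ = -4 + 4.7·7 = 28.9; r = 29.9 − 28.9 = 1
N=8: ŷ = -4 + 4.7·8 = 33.6; r = 33.6 − 33.6 = 0
SSE = 1 + 4 + 1 + 0 = 6
s = √(6/2) = √3 ≈ 1.732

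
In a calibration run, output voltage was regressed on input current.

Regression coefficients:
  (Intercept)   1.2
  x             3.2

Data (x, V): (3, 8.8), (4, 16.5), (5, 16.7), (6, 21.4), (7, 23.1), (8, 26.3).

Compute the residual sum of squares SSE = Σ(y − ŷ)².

SSE = 12

x=3: ŷ = 1.2 + 3.2·3 = 10.8; r = 8.8 − 10.8 = -2
x=4: ŷ = 1.2 + 3.2·4 = 14; r = 16.5 − 14 = 2.5
x=5: ŷ = 1.2 + 3.2·5 = 17.2; r = 16.7 − 17.2 = -0.5
x=6: ŷ = 1.2 + 3.2·6 = 20.4; r = 21.4 − 20.4 = 1
x=7: ŷ = 1.2 + 3.2·7 = 23.6; r = 23.1 − 23.6 = -0.5
x=8: ŷ = 1.2 + 3.2·8 = 26.8; r = 26.3 − 26.8 = -0.5
SSE = 4 + 6.25 + 0.25 + 1 + 0.25 + 0.25 = 12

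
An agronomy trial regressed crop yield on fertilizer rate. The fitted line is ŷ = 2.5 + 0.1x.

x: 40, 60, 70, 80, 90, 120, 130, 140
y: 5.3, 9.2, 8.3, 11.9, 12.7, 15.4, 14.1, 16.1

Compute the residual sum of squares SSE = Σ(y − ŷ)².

x=40: ŷ = 2.5 + 0.1·40 = 6.5; e = 5.3 − 6.5 = -1.2
x=60: ŷ = 2.5 + 0.1·60 = 8.5; e = 9.2 − 8.5 = 0.7
x=70: ŷ = 2.5 + 0.1·70 = 9.5; e = 8.3 − 9.5 = -1.2
x=80: ŷ = 2.5 + 0.1·80 = 10.5; e = 11.9 − 10.5 = 1.4
x=90: ŷ = 2.5 + 0.1·90 = 11.5; e = 12.7 − 11.5 = 1.2
x=120: ŷ = 2.5 + 0.1·120 = 14.5; e = 15.4 − 14.5 = 0.9
x=130: ŷ = 2.5 + 0.1·130 = 15.5; e = 14.1 − 15.5 = -1.4
x=140: ŷ = 2.5 + 0.1·140 = 16.5; e = 16.1 − 16.5 = -0.4
SSE = 1.44 + 0.49 + 1.44 + 1.96 + 1.44 + 0.81 + 1.96 + 0.16 = 9.7

SSE = 9.7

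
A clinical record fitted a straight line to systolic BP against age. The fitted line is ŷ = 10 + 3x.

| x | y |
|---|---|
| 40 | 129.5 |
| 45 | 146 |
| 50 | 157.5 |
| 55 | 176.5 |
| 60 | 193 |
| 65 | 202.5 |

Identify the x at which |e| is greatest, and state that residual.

x=40: ŷ = 10 + 3·40 = 130; e = 129.5 − 130 = -0.5
x=45: ŷ = 10 + 3·45 = 145; e = 146 − 145 = 1
x=50: ŷ = 10 + 3·50 = 160; e = 157.5 − 160 = -2.5
x=55: ŷ = 10 + 3·55 = 175; e = 176.5 − 175 = 1.5
x=60: ŷ = 10 + 3·60 = 190; e = 193 − 190 = 3
x=65: ŷ = 10 + 3·65 = 205; e = 202.5 − 205 = -2.5
Largest |e| is 3 at x = 60, residual 3.

x = 60, e = 3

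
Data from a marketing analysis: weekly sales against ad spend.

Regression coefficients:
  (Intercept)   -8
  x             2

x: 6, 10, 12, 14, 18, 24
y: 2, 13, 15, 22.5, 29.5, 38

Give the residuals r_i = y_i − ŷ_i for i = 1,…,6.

x=6: ŷ = -8 + 2·6 = 4; r = 2 − 4 = -2
x=10: ŷ = -8 + 2·10 = 12; r = 13 − 12 = 1
x=12: ŷ = -8 + 2·12 = 16; r = 15 − 16 = -1
x=14: ŷ = -8 + 2·14 = 20; r = 22.5 − 20 = 2.5
x=18: ŷ = -8 + 2·18 = 28; r = 29.5 − 28 = 1.5
x=24: ŷ = -8 + 2·24 = 40; r = 38 − 40 = -2

-2, 1, -1, 2.5, 1.5, -2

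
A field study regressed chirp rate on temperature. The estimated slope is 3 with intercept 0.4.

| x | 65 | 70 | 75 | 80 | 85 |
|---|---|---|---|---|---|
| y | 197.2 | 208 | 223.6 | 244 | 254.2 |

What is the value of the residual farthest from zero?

e = 3.6

x=65: ŷ = 0.4 + 3·65 = 195.4; e = 197.2 − 195.4 = 1.8
x=70: ŷ = 0.4 + 3·70 = 210.4; e = 208 − 210.4 = -2.4
x=75: ŷ = 0.4 + 3·75 = 225.4; e = 223.6 − 225.4 = -1.8
x=80: ŷ = 0.4 + 3·80 = 240.4; e = 244 − 240.4 = 3.6
x=85: ŷ = 0.4 + 3·85 = 255.4; e = 254.2 − 255.4 = -1.2
Largest |e| is 3.6 at x = 80, residual 3.6.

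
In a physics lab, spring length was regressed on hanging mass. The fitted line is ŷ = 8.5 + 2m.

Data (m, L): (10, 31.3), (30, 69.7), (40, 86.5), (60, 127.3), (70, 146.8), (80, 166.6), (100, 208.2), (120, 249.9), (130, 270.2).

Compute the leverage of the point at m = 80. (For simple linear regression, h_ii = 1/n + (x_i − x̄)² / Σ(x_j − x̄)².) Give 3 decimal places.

m̄ = (10 + 30 + 40 + 60 + 70 + 80 + 100 + 120 + 130)/9 = 71.1111
Σ(m − m̄)² = 3734.57 + 1690.12 + 967.901 + 123.457 + 1.23457 + 79.0123 + 834.568 + 2390.12 + 3467.9 = 13288.9
h = 1/9 + (8.88889)²/13288.9 = 0.111111 + 0.00594575 = 0.117

h = 0.117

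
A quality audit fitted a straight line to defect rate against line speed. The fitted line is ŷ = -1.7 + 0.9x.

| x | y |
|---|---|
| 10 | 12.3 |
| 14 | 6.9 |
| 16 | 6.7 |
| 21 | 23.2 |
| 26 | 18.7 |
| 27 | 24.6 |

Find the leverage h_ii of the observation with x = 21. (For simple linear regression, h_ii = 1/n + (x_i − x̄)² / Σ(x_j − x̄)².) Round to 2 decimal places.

h = 0.18

x̄ = (10 + 14 + 16 + 21 + 26 + 27)/6 = 19
Σ(x − x̄)² = 81 + 25 + 9 + 4 + 49 + 64 = 232
h = 1/6 + (2)²/232 = 0.166667 + 0.0172414 = 0.18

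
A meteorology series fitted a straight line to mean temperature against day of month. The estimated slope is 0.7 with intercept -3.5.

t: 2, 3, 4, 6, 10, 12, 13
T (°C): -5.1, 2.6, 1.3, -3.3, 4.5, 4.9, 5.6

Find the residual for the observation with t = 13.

T̂ = -3.5 + 0.7·13 = 5.6
r = 5.6 − 5.6 = 0

r = 0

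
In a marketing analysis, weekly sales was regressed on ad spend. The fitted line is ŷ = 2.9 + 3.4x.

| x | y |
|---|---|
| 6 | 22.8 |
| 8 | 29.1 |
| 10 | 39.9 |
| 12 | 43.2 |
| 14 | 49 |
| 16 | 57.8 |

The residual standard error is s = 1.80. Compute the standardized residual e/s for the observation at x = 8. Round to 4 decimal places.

ŷ = 2.9 + 3.4·8 = 30.1
e = 29.1 − 30.1 = -1
e/s = -1 / 1.80 = -0.5556

-0.5556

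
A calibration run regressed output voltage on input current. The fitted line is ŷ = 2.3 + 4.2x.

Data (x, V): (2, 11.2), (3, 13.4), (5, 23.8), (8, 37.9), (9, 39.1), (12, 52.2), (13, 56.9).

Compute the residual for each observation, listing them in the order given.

0.5, -1.5, 0.5, 2, -1, -0.5, 0

x=2: ŷ = 2.3 + 4.2·2 = 10.7; e = 11.2 − 10.7 = 0.5
x=3: ŷ = 2.3 + 4.2·3 = 14.9; e = 13.4 − 14.9 = -1.5
x=5: ŷ = 2.3 + 4.2·5 = 23.3; e = 23.8 − 23.3 = 0.5
x=8: ŷ = 2.3 + 4.2·8 = 35.9; e = 37.9 − 35.9 = 2
x=9: ŷ = 2.3 + 4.2·9 = 40.1; e = 39.1 − 40.1 = -1
x=12: ŷ = 2.3 + 4.2·12 = 52.7; e = 52.2 − 52.7 = -0.5
x=13: ŷ = 2.3 + 4.2·13 = 56.9; e = 56.9 − 56.9 = 0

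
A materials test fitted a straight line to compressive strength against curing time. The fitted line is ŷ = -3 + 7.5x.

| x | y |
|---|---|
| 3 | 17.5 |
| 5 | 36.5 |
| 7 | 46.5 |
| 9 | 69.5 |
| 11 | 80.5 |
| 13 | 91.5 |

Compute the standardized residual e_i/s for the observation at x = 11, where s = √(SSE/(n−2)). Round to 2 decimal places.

0.28

x=3: ŷ = -3 + 7.5·3 = 19.5; e = 17.5 − 19.5 = -2
x=5: ŷ = -3 + 7.5·5 = 34.5; e = 36.5 − 34.5 = 2
x=7: ŷ = -3 + 7.5·7 = 49.5; e = 46.5 − 49.5 = -3
x=9: ŷ = -3 + 7.5·9 = 64.5; e = 69.5 − 64.5 = 5
x=11: ŷ = -3 + 7.5·11 = 79.5; e = 80.5 − 79.5 = 1
x=13: ŷ = -3 + 7.5·13 = 94.5; e = 91.5 − 94.5 = -3
SSE = 4 + 4 + 9 + 25 + 1 + 9 = 52
s = √(52/4) = 3.60555
e/s = 1 / 3.60555 = 0.28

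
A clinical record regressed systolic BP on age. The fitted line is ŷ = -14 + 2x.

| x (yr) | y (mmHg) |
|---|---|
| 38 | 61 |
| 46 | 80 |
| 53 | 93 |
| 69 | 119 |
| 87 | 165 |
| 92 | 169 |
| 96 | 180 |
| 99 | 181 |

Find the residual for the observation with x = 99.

e = -3

ŷ = -14 + 2·99 = 184
e = 181 − 184 = -3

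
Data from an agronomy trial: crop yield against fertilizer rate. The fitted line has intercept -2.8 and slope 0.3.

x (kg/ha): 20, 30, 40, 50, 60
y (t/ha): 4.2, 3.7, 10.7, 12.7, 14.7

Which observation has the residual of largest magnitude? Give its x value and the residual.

x = 30, e = -2.5

x=20: ŷ = -2.8 + 0.3·20 = 3.2; e = 4.2 − 3.2 = 1
x=30: ŷ = -2.8 + 0.3·30 = 6.2; e = 3.7 − 6.2 = -2.5
x=40: ŷ = -2.8 + 0.3·40 = 9.2; e = 10.7 − 9.2 = 1.5
x=50: ŷ = -2.8 + 0.3·50 = 12.2; e = 12.7 − 12.2 = 0.5
x=60: ŷ = -2.8 + 0.3·60 = 15.2; e = 14.7 − 15.2 = -0.5
Largest |e| is 2.5 at x = 30, residual -2.5.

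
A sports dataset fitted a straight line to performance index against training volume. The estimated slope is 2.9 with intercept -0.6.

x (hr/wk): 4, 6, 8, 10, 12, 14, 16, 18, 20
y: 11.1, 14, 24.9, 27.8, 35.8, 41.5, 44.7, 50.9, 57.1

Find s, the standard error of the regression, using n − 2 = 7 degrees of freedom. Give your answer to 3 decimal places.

x=4: ŷ = -0.6 + 2.9·4 = 11; r = 11.1 − 11 = 0.1
x=6: ŷ = -0.6 + 2.9·6 = 16.8; r = 14 − 16.8 = -2.8
x=8: ŷ = -0.6 + 2.9·8 = 22.6; r = 24.9 − 22.6 = 2.3
x=10: ŷ = -0.6 + 2.9·10 = 28.4; r = 27.8 − 28.4 = -0.6
x=12: ŷ = -0.6 + 2.9·12 = 34.2; r = 35.8 − 34.2 = 1.6
x=14: ŷ = -0.6 + 2.9·14 = 40; r = 41.5 − 40 = 1.5
x=16: ŷ = -0.6 + 2.9·16 = 45.8; r = 44.7 − 45.8 = -1.1
x=18: ŷ = -0.6 + 2.9·18 = 51.6; r = 50.9 − 51.6 = -0.7
x=20: ŷ = -0.6 + 2.9·20 = 57.4; r = 57.1 − 57.4 = -0.3
SSE = 0.01 + 7.84 + 5.29 + 0.36 + 2.56 + 2.25 + 1.21 + 0.49 + 0.09 = 20.1
s = √(20.1/7) = √2.87143 ≈ 1.695

s = 1.695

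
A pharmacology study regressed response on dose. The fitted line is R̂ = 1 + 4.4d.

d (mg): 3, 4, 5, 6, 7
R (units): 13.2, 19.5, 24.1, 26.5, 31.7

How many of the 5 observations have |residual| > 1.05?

d=3: R̂ = 1 + 4.4·3 = 14.2; e = 13.2 − 14.2 = -1
d=4: R̂ = 1 + 4.4·4 = 18.6; e = 19.5 − 18.6 = 0.9
d=5: R̂ = 1 + 4.4·5 = 23; e = 24.1 − 23 = 1.1
d=6: R̂ = 1 + 4.4·6 = 27.4; e = 26.5 − 27.4 = -0.9
d=7: R̂ = 1 + 4.4·7 = 31.8; e = 31.7 − 31.8 = -0.1
|e| > 1.05: d=5 (|e|=1.1) → 1

1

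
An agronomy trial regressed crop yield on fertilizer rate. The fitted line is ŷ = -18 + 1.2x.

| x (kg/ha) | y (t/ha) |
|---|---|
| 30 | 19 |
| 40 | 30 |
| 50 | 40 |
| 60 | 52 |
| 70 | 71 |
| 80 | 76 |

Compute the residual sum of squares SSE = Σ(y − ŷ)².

SSE = 38

x=30: ŷ = -18 + 1.2·30 = 18; r = 19 − 18 = 1
x=40: ŷ = -18 + 1.2·40 = 30; r = 30 − 30 = 0
x=50: ŷ = -18 + 1.2·50 = 42; r = 40 − 42 = -2
x=60: ŷ = -18 + 1.2·60 = 54; r = 52 − 54 = -2
x=70: ŷ = -18 + 1.2·70 = 66; r = 71 − 66 = 5
x=80: ŷ = -18 + 1.2·80 = 78; r = 76 − 78 = -2
SSE = 1 + 0 + 4 + 4 + 25 + 4 = 38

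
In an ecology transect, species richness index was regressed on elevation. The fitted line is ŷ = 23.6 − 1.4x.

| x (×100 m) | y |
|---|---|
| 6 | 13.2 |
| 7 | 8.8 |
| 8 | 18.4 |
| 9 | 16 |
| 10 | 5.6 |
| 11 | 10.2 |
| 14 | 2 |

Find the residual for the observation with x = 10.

ŷ = 23.6 − 1.4·10 = 9.6
r = 5.6 − 9.6 = -4

r = -4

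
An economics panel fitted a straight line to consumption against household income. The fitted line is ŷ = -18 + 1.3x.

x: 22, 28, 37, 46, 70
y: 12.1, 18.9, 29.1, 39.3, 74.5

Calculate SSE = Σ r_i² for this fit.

x=22: ŷ = -18 + 1.3·22 = 10.6; r = 12.1 − 10.6 = 1.5
x=28: ŷ = -18 + 1.3·28 = 18.4; r = 18.9 − 18.4 = 0.5
x=37: ŷ = -18 + 1.3·37 = 30.1; r = 29.1 − 30.1 = -1
x=46: ŷ = -18 + 1.3·46 = 41.8; r = 39.3 − 41.8 = -2.5
x=70: ŷ = -18 + 1.3·70 = 73; r = 74.5 − 73 = 1.5
SSE = 2.25 + 0.25 + 1 + 6.25 + 2.25 = 12

SSE = 12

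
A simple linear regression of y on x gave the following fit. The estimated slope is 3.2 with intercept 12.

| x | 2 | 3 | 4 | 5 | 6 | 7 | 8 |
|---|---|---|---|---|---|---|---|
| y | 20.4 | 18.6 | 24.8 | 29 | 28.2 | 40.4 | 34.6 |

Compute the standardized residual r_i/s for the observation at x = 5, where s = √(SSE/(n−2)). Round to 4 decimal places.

x=2: ŷ = 12 + 3.2·2 = 18.4; r = 20.4 − 18.4 = 2
x=3: ŷ = 12 + 3.2·3 = 21.6; r = 18.6 − 21.6 = -3
x=4: ŷ = 12 + 3.2·4 = 24.8; r = 24.8 − 24.8 = 0
x=5: ŷ = 12 + 3.2·5 = 28; r = 29 − 28 = 1
x=6: ŷ = 12 + 3.2·6 = 31.2; r = 28.2 − 31.2 = -3
x=7: ŷ = 12 + 3.2·7 = 34.4; r = 40.4 − 34.4 = 6
x=8: ŷ = 12 + 3.2·8 = 37.6; r = 34.6 − 37.6 = -3
SSE = 4 + 9 + 0 + 1 + 9 + 36 + 9 = 68
s = √(68/5) = 3.68782
r/s = 1 / 3.68782 = 0.2712

0.2712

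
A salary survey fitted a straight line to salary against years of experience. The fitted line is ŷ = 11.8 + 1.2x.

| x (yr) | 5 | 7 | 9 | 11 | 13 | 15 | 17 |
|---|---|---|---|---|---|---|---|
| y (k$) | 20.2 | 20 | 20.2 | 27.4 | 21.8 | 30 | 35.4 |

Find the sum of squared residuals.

SSE = 58.96

x=5: ŷ = 11.8 + 1.2·5 = 17.8; e = 20.2 − 17.8 = 2.4
x=7: ŷ = 11.8 + 1.2·7 = 20.2; e = 20 − 20.2 = -0.2
x=9: ŷ = 11.8 + 1.2·9 = 22.6; e = 20.2 − 22.6 = -2.4
x=11: ŷ = 11.8 + 1.2·11 = 25; e = 27.4 − 25 = 2.4
x=13: ŷ = 11.8 + 1.2·13 = 27.4; e = 21.8 − 27.4 = -5.6
x=15: ŷ = 11.8 + 1.2·15 = 29.8; e = 30 − 29.8 = 0.2
x=17: ŷ = 11.8 + 1.2·17 = 32.2; e = 35.4 − 32.2 = 3.2
SSE = 5.76 + 0.04 + 5.76 + 5.76 + 31.36 + 0.04 + 10.24 = 58.96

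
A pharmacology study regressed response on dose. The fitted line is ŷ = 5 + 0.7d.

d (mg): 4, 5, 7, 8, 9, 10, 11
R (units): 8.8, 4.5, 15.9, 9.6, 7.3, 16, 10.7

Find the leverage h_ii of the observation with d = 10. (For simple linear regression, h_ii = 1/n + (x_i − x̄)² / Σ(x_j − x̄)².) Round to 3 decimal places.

d̄ = (4 + 5 + 7 + 8 + 9 + 10 + 11)/7 = 7.71429
Σ(d − d̄)² = 13.7959 + 7.36735 + 0.510204 + 0.0816327 + 1.65306 + 5.22449 + 10.7959 = 39.4286
h = 1/7 + (2.28571)²/39.4286 = 0.142857 + 0.132505 = 0.275

h = 0.275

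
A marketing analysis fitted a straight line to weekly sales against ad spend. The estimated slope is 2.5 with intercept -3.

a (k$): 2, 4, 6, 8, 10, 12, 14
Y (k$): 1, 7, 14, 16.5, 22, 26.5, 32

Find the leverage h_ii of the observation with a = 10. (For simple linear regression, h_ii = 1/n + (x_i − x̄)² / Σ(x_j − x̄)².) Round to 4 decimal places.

h = 0.1786

ā = (2 + 4 + 6 + 8 + 10 + 12 + 14)/7 = 8
Σ(a − ā)² = 36 + 16 + 4 + 0 + 4 + 16 + 36 = 112
h = 1/7 + (2)²/112 = 0.142857 + 0.0357143 = 0.1786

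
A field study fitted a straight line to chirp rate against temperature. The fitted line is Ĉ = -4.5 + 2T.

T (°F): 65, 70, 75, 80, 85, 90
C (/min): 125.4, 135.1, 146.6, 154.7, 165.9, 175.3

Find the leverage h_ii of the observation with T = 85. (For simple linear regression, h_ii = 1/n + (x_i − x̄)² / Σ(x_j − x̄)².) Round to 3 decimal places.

T̄ = (65 + 70 + 75 + 80 + 85 + 90)/6 = 77.5
Σ(T − T̄)² = 156.25 + 56.25 + 6.25 + 6.25 + 56.25 + 156.25 = 437.5
h = 1/6 + (7.5)²/437.5 = 0.166667 + 0.128571 = 0.295

h = 0.295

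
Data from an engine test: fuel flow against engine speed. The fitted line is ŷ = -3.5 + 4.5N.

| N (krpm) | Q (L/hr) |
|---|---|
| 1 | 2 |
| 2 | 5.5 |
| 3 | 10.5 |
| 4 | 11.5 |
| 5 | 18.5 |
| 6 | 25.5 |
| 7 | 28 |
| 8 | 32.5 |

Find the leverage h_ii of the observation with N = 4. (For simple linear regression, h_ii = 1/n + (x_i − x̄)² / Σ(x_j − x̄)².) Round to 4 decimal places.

N̄ = (1 + 2 + 3 + 4 + 5 + 6 + 7 + 8)/8 = 4.5
Σ(N − N̄)² = 12.25 + 6.25 + 2.25 + 0.25 + 0.25 + 2.25 + 6.25 + 12.25 = 42
h = 1/8 + (-0.5)²/42 = 0.125 + 0.00595238 = 0.1310

h = 0.1310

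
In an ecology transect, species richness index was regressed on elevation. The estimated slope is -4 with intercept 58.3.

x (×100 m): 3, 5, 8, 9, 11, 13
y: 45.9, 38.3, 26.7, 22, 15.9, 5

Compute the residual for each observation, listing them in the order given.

x=3: ŷ = 58.3 − 4·3 = 46.3; e = 45.9 − 46.3 = -0.4
x=5: ŷ = 58.3 − 4·5 = 38.3; e = 38.3 − 38.3 = 0
x=8: ŷ = 58.3 − 4·8 = 26.3; e = 26.7 − 26.3 = 0.4
x=9: ŷ = 58.3 − 4·9 = 22.3; e = 22 − 22.3 = -0.3
x=11: ŷ = 58.3 − 4·11 = 14.3; e = 15.9 − 14.3 = 1.6
x=13: ŷ = 58.3 − 4·13 = 6.3; e = 5 − 6.3 = -1.3

-0.4, 0, 0.4, -0.3, 1.6, -1.3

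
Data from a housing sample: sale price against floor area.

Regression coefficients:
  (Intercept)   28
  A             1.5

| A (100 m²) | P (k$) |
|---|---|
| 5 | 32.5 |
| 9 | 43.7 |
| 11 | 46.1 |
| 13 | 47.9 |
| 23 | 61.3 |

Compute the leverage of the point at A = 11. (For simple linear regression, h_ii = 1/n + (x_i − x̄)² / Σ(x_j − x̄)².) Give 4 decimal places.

Ā = (5 + 9 + 11 + 13 + 23)/5 = 12.2
Σ(A − Ā)² = 51.84 + 10.24 + 1.44 + 0.64 + 116.64 = 180.8
h = 1/5 + (-1.2)²/180.8 = 0.2 + 0.0079646 = 0.2080

h = 0.2080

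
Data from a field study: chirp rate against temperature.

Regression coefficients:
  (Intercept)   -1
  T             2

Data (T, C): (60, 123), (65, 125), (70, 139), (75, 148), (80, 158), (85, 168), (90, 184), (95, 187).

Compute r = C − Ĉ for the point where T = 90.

Ĉ = -1 + 2·90 = 179
r = 184 − 179 = 5

r = 5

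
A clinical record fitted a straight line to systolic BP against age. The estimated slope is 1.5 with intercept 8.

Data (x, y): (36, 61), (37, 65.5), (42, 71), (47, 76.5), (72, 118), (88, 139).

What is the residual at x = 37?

ŷ = 8 + 1.5·37 = 63.5
e = 65.5 − 63.5 = 2

e = 2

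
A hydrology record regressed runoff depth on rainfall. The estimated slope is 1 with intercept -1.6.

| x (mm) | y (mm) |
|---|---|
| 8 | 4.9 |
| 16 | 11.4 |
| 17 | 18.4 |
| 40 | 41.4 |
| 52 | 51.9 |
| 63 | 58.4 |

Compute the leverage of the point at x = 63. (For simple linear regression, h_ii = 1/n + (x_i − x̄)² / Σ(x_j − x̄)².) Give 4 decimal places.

x̄ = (8 + 16 + 17 + 40 + 52 + 63)/6 = 32.6667
Σ(x − x̄)² = 608.444 + 277.778 + 245.444 + 53.7778 + 373.778 + 920.111 = 2479.33
h = 1/6 + (30.3333)²/2479.33 = 0.166667 + 0.371112 = 0.5378

h = 0.5378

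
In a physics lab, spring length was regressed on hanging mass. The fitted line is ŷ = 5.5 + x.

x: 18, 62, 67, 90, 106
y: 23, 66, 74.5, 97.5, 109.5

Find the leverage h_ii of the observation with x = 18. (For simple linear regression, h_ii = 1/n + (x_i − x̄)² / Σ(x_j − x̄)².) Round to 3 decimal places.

h = 0.774

x̄ = (18 + 62 + 67 + 90 + 106)/5 = 68.6
Σ(x − x̄)² = 2560.36 + 43.56 + 2.56 + 457.96 + 1398.76 = 4463.2
h = 1/5 + (-50.6)²/4463.2 = 0.2 + 0.57366 = 0.774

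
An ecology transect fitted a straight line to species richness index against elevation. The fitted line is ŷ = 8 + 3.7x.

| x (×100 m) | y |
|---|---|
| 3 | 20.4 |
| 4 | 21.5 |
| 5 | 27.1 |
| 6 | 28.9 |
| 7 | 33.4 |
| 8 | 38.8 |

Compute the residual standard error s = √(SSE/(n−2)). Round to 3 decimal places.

s = 1.334

x=3: ŷ = 8 + 3.7·3 = 19.1; r = 20.4 − 19.1 = 1.3
x=4: ŷ = 8 + 3.7·4 = 22.8; r = 21.5 − 22.8 = -1.3
x=5: ŷ = 8 + 3.7·5 = 26.5; r = 27.1 − 26.5 = 0.6
x=6: ŷ = 8 + 3.7·6 = 30.2; r = 28.9 − 30.2 = -1.3
x=7: ŷ = 8 + 3.7·7 = 33.9; r = 33.4 − 33.9 = -0.5
x=8: ŷ = 8 + 3.7·8 = 37.6; r = 38.8 − 37.6 = 1.2
SSE = 1.69 + 1.69 + 0.36 + 1.69 + 0.25 + 1.44 = 7.12
s = √(7.12/4) = √1.78 ≈ 1.334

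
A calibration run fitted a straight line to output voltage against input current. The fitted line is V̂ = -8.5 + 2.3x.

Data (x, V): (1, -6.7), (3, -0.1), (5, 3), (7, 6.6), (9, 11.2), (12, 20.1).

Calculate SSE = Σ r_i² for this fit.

x=1: V̂ = -8.5 + 2.3·1 = -6.2; r = -6.7 − (-6.2) = -0.5
x=3: V̂ = -8.5 + 2.3·3 = -1.6; r = -0.1 − (-1.6) = 1.5
x=5: V̂ = -8.5 + 2.3·5 = 3; r = 3 − 3 = 0
x=7: V̂ = -8.5 + 2.3·7 = 7.6; r = 6.6 − 7.6 = -1
x=9: V̂ = -8.5 + 2.3·9 = 12.2; r = 11.2 − 12.2 = -1
x=12: V̂ = -8.5 + 2.3·12 = 19.1; r = 20.1 − 19.1 = 1
SSE = 0.25 + 2.25 + 0 + 1 + 1 + 1 = 5.5

SSE = 5.5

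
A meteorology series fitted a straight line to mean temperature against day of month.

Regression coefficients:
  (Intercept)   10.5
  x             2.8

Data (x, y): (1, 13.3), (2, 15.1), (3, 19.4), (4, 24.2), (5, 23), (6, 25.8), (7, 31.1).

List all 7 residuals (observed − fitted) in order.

0, -1, 0.5, 2.5, -1.5, -1.5, 1

x=1: ŷ = 10.5 + 2.8·1 = 13.3; r = 13.3 − 13.3 = 0
x=2: ŷ = 10.5 + 2.8·2 = 16.1; r = 15.1 − 16.1 = -1
x=3: ŷ = 10.5 + 2.8·3 = 18.9; r = 19.4 − 18.9 = 0.5
x=4: ŷ = 10.5 + 2.8·4 = 21.7; r = 24.2 − 21.7 = 2.5
x=5: ŷ = 10.5 + 2.8·5 = 24.5; r = 23 − 24.5 = -1.5
x=6: ŷ = 10.5 + 2.8·6 = 27.3; r = 25.8 − 27.3 = -1.5
x=7: ŷ = 10.5 + 2.8·7 = 30.1; r = 31.1 − 30.1 = 1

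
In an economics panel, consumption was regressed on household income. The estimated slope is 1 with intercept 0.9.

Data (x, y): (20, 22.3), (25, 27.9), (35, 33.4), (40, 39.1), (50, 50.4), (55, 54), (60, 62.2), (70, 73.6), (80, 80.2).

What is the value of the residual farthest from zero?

x=20: ŷ = 0.9 + 20 = 20.9; e = 22.3 − 20.9 = 1.4
x=25: ŷ = 0.9 + 25 = 25.9; e = 27.9 − 25.9 = 2
x=35: ŷ = 0.9 + 35 = 35.9; e = 33.4 − 35.9 = -2.5
x=40: ŷ = 0.9 + 40 = 40.9; e = 39.1 − 40.9 = -1.8
x=50: ŷ = 0.9 + 50 = 50.9; e = 50.4 − 50.9 = -0.5
x=55: ŷ = 0.9 + 55 = 55.9; e = 54 − 55.9 = -1.9
x=60: ŷ = 0.9 + 60 = 60.9; e = 62.2 − 60.9 = 1.3
x=70: ŷ = 0.9 + 70 = 70.9; e = 73.6 − 70.9 = 2.7
x=80: ŷ = 0.9 + 80 = 80.9; e = 80.2 − 80.9 = -0.7
Largest |e| is 2.7 at x = 70, residual 2.7.

e = 2.7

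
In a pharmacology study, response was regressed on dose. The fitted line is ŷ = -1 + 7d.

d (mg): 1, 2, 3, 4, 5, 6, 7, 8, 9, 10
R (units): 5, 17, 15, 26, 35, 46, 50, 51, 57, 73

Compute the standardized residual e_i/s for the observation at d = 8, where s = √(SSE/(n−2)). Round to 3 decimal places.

d=1: ŷ = -1 + 7·1 = 6; e = 5 − 6 = -1
d=2: ŷ = -1 + 7·2 = 13; e = 17 − 13 = 4
d=3: ŷ = -1 + 7·3 = 20; e = 15 − 20 = -5
d=4: ŷ = -1 + 7·4 = 27; e = 26 − 27 = -1
d=5: ŷ = -1 + 7·5 = 34; e = 35 − 34 = 1
d=6: ŷ = -1 + 7·6 = 41; e = 46 − 41 = 5
d=7: ŷ = -1 + 7·7 = 48; e = 50 − 48 = 2
d=8: ŷ = -1 + 7·8 = 55; e = 51 − 55 = -4
d=9: ŷ = -1 + 7·9 = 62; e = 57 − 62 = -5
d=10: ŷ = -1 + 7·10 = 69; e = 73 − 69 = 4
SSE = 1 + 16 + 25 + 1 + 1 + 25 + 4 + 16 + 25 + 16 = 130
s = √(130/8) = 4.03113
e/s = -4 / 4.03113 = -0.992

-0.992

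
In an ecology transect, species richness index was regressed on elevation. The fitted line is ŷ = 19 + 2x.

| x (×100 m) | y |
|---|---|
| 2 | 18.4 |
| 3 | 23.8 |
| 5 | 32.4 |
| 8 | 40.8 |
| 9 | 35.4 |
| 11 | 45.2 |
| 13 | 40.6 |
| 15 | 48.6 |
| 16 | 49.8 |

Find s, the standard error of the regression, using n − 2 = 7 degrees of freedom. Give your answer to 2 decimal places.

x=2: ŷ = 19 + 2·2 = 23; r = 18.4 − 23 = -4.6
x=3: ŷ = 19 + 2·3 = 25; r = 23.8 − 25 = -1.2
x=5: ŷ = 19 + 2·5 = 29; r = 32.4 − 29 = 3.4
x=8: ŷ = 19 + 2·8 = 35; r = 40.8 − 35 = 5.8
x=9: ŷ = 19 + 2·9 = 37; r = 35.4 − 37 = -1.6
x=11: ŷ = 19 + 2·11 = 41; r = 45.2 − 41 = 4.2
x=13: ŷ = 19 + 2·13 = 45; r = 40.6 − 45 = -4.4
x=15: ŷ = 19 + 2·15 = 49; r = 48.6 − 49 = -0.4
x=16: ŷ = 19 + 2·16 = 51; r = 49.8 − 51 = -1.2
SSE = 21.16 + 1.44 + 11.56 + 33.64 + 2.56 + 17.64 + 19.36 + 0.16 + 1.44 = 108.96
s = √(108.96/7) = √15.5657 ≈ 3.95

s = 3.95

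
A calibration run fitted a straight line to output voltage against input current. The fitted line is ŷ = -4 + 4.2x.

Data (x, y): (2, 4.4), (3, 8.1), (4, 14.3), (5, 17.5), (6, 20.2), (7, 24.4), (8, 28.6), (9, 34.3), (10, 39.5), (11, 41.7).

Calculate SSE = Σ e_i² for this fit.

x=2: ŷ = -4 + 4.2·2 = 4.4; e = 4.4 − 4.4 = 0
x=3: ŷ = -4 + 4.2·3 = 8.6; e = 8.1 − 8.6 = -0.5
x=4: ŷ = -4 + 4.2·4 = 12.8; e = 14.3 − 12.8 = 1.5
x=5: ŷ = -4 + 4.2·5 = 17; e = 17.5 − 17 = 0.5
x=6: ŷ = -4 + 4.2·6 = 21.2; e = 20.2 − 21.2 = -1
x=7: ŷ = -4 + 4.2·7 = 25.4; e = 24.4 − 25.4 = -1
x=8: ŷ = -4 + 4.2·8 = 29.6; e = 28.6 − 29.6 = -1
x=9: ŷ = -4 + 4.2·9 = 33.8; e = 34.3 − 33.8 = 0.5
x=10: ŷ = -4 + 4.2·10 = 38; e = 39.5 − 38 = 1.5
x=11: ŷ = -4 + 4.2·11 = 42.2; e = 41.7 − 42.2 = -0.5
SSE = 0 + 0.25 + 2.25 + 0.25 + 1 + 1 + 1 + 0.25 + 2.25 + 0.25 = 8.5

SSE = 8.5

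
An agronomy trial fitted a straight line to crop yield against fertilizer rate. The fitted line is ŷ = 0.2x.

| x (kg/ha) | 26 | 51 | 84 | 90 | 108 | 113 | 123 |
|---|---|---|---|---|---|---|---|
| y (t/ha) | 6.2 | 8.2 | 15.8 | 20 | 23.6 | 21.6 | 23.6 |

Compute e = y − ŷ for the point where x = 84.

e = -1

ŷ = 0.2·84 = 16.8
e = 15.8 − 16.8 = -1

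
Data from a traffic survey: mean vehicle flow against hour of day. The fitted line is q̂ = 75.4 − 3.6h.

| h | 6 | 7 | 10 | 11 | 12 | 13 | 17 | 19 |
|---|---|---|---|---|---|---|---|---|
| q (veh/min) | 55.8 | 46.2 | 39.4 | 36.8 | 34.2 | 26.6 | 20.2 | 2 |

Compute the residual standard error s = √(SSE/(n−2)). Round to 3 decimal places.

s = 3.873

h=6: q̂ = 75.4 − 3.6·6 = 53.8; r = 55.8 − 53.8 = 2
h=7: q̂ = 75.4 − 3.6·7 = 50.2; r = 46.2 − 50.2 = -4
h=10: q̂ = 75.4 − 3.6·10 = 39.4; r = 39.4 − 39.4 = 0
h=11: q̂ = 75.4 − 3.6·11 = 35.8; r = 36.8 − 35.8 = 1
h=12: q̂ = 75.4 − 3.6·12 = 32.2; r = 34.2 − 32.2 = 2
h=13: q̂ = 75.4 − 3.6·13 = 28.6; r = 26.6 − 28.6 = -2
h=17: q̂ = 75.4 − 3.6·17 = 14.2; r = 20.2 − 14.2 = 6
h=19: q̂ = 75.4 − 3.6·19 = 7; r = 2 − 7 = -5
SSE = 4 + 16 + 0 + 1 + 4 + 4 + 36 + 25 = 90
s = √(90/6) = √15 ≈ 3.873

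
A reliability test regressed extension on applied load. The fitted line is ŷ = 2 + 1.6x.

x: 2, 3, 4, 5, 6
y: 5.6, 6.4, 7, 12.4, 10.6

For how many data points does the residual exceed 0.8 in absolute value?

x=2: ŷ = 2 + 1.6·2 = 5.2; r = 5.6 − 5.2 = 0.4
x=3: ŷ = 2 + 1.6·3 = 6.8; r = 6.4 − 6.8 = -0.4
x=4: ŷ = 2 + 1.6·4 = 8.4; r = 7 − 8.4 = -1.4
x=5: ŷ = 2 + 1.6·5 = 10; r = 12.4 − 10 = 2.4
x=6: ŷ = 2 + 1.6·6 = 11.6; r = 10.6 − 11.6 = -1
|r| > 0.8: x=4 (|r|=1.4), x=5 (|r|=2.4), x=6 (|r|=1) → 3

3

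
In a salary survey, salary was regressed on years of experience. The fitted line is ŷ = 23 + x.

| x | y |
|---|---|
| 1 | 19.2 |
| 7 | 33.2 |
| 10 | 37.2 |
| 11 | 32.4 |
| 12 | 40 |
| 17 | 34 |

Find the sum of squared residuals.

SSE = 114.48

x=1: ŷ = 23 + 1 = 24; e = 19.2 − 24 = -4.8
x=7: ŷ = 23 + 7 = 30; e = 33.2 − 30 = 3.2
x=10: ŷ = 23 + 10 = 33; e = 37.2 − 33 = 4.2
x=11: ŷ = 23 + 11 = 34; e = 32.4 − 34 = -1.6
x=12: ŷ = 23 + 12 = 35; e = 40 − 35 = 5
x=17: ŷ = 23 + 17 = 40; e = 34 − 40 = -6
SSE = 23.04 + 10.24 + 17.64 + 2.56 + 25 + 36 = 114.48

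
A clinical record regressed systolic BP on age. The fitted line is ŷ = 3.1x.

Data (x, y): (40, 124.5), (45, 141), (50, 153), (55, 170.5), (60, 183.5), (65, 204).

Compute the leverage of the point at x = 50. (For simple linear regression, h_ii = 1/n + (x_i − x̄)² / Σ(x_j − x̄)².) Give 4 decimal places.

x̄ = (40 + 45 + 50 + 55 + 60 + 65)/6 = 52.5
Σ(x − x̄)² = 156.25 + 56.25 + 6.25 + 6.25 + 56.25 + 156.25 = 437.5
h = 1/6 + (-2.5)²/437.5 = 0.166667 + 0.0142857 = 0.1810

h = 0.1810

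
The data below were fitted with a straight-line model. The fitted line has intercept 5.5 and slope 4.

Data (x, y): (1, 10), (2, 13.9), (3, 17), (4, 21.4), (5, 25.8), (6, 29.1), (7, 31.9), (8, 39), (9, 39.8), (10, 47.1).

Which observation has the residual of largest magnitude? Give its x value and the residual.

x = 9, e = -1.7

x=1: ŷ = 5.5 + 4·1 = 9.5; e = 10 − 9.5 = 0.5
x=2: ŷ = 5.5 + 4·2 = 13.5; e = 13.9 − 13.5 = 0.4
x=3: ŷ = 5.5 + 4·3 = 17.5; e = 17 − 17.5 = -0.5
x=4: ŷ = 5.5 + 4·4 = 21.5; e = 21.4 − 21.5 = -0.1
x=5: ŷ = 5.5 + 4·5 = 25.5; e = 25.8 − 25.5 = 0.3
x=6: ŷ = 5.5 + 4·6 = 29.5; e = 29.1 − 29.5 = -0.4
x=7: ŷ = 5.5 + 4·7 = 33.5; e = 31.9 − 33.5 = -1.6
x=8: ŷ = 5.5 + 4·8 = 37.5; e = 39 − 37.5 = 1.5
x=9: ŷ = 5.5 + 4·9 = 41.5; e = 39.8 − 41.5 = -1.7
x=10: ŷ = 5.5 + 4·10 = 45.5; e = 47.1 − 45.5 = 1.6
Largest |e| is 1.7 at x = 9, residual -1.7.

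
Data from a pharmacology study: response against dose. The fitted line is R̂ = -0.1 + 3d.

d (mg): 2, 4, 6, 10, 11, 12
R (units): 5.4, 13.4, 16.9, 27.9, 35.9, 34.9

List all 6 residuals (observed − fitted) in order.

d=2: R̂ = -0.1 + 3·2 = 5.9; e = 5.4 − 5.9 = -0.5
d=4: R̂ = -0.1 + 3·4 = 11.9; e = 13.4 − 11.9 = 1.5
d=6: R̂ = -0.1 + 3·6 = 17.9; e = 16.9 − 17.9 = -1
d=10: R̂ = -0.1 + 3·10 = 29.9; e = 27.9 − 29.9 = -2
d=11: R̂ = -0.1 + 3·11 = 32.9; e = 35.9 − 32.9 = 3
d=12: R̂ = -0.1 + 3·12 = 35.9; e = 34.9 − 35.9 = -1

-0.5, 1.5, -1, -2, 3, -1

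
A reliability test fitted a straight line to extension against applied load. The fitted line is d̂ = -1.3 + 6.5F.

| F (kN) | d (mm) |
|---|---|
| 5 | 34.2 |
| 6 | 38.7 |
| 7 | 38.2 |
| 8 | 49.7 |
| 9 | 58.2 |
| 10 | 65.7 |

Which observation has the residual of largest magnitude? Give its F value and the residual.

F=5: d̂ = -1.3 + 6.5·5 = 31.2; e = 34.2 − 31.2 = 3
F=6: d̂ = -1.3 + 6.5·6 = 37.7; e = 38.7 − 37.7 = 1
F=7: d̂ = -1.3 + 6.5·7 = 44.2; e = 38.2 − 44.2 = -6
F=8: d̂ = -1.3 + 6.5·8 = 50.7; e = 49.7 − 50.7 = -1
F=9: d̂ = -1.3 + 6.5·9 = 57.2; e = 58.2 − 57.2 = 1
F=10: d̂ = -1.3 + 6.5·10 = 63.7; e = 65.7 − 63.7 = 2
Largest |e| is 6 at F = 7, residual -6.

F = 7, e = -6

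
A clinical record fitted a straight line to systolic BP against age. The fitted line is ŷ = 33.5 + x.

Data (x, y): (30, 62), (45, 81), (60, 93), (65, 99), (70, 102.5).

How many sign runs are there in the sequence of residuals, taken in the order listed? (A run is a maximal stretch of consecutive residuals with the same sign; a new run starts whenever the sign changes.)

x=30: ŷ = 33.5 + 30 = 63.5; r = 62 − 63.5 = -1.5
x=45: ŷ = 33.5 + 45 = 78.5; r = 81 − 78.5 = 2.5
x=60: ŷ = 33.5 + 60 = 93.5; r = 93 − 93.5 = -0.5
x=65: ŷ = 33.5 + 65 = 98.5; r = 99 − 98.5 = 0.5
x=70: ŷ = 33.5 + 70 = 103.5; r = 102.5 − 103.5 = -1
Signs: − + − + −
Runs: −×1, +×1, −×1, +×1, −×1 → 5

5 runs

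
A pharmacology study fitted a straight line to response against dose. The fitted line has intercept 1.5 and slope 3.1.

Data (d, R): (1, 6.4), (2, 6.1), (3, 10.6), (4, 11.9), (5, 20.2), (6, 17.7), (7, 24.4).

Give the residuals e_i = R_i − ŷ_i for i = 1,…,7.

d=1: ŷ = 1.5 + 3.1·1 = 4.6; e = 6.4 − 4.6 = 1.8
d=2: ŷ = 1.5 + 3.1·2 = 7.7; e = 6.1 − 7.7 = -1.6
d=3: ŷ = 1.5 + 3.1·3 = 10.8; e = 10.6 − 10.8 = -0.2
d=4: ŷ = 1.5 + 3.1·4 = 13.9; e = 11.9 − 13.9 = -2
d=5: ŷ = 1.5 + 3.1·5 = 17; e = 20.2 − 17 = 3.2
d=6: ŷ = 1.5 + 3.1·6 = 20.1; e = 17.7 − 20.1 = -2.4
d=7: ŷ = 1.5 + 3.1·7 = 23.2; e = 24.4 − 23.2 = 1.2

1.8, -1.6, -0.2, -2, 3.2, -2.4, 1.2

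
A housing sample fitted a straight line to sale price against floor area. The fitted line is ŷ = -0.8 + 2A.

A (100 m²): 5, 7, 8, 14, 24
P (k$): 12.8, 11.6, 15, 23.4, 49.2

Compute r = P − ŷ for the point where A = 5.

r = 3.6

ŷ = -0.8 + 2·5 = 9.2
r = 12.8 − 9.2 = 3.6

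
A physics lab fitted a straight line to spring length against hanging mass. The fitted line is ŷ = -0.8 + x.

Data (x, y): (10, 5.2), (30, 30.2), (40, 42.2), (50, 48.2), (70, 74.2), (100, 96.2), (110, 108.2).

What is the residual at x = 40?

ŷ = -0.8 + 40 = 39.2
r = 42.2 − 39.2 = 3

r = 3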